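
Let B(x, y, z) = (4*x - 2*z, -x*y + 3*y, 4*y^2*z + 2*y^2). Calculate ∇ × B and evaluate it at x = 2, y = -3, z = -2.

(36, -2, 3)

(∇×B)₁ = ∂B₃/∂y − ∂B₂/∂z = 8*y*z + 4*y
(∇×B)₂ = ∂B₁/∂z − ∂B₃/∂x = -2
(∇×B)₃ = ∂B₂/∂x − ∂B₁/∂y = -y
∇×B = (8*y*z + 4*y, -2, -y)
At (2, -3, -2): (36, -2, 3).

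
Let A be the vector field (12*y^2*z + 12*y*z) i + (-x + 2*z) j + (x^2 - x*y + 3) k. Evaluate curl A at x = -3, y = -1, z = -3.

(∇×A)₁ = ∂A₃/∂y − ∂A₂/∂z = -x - 2
(∇×A)₂ = ∂A₁/∂z − ∂A₃/∂x = -2*x + 12*y^2 + 13*y
(∇×A)₃ = ∂A₂/∂x − ∂A₁/∂y = -24*y*z - 12*z - 1
∇×A = (-x - 2, -2*x + 12*y^2 + 13*y, -24*y*z - 12*z - 1)
At (-3, -1, -3): (1, 5, -37).

(1, 5, -37)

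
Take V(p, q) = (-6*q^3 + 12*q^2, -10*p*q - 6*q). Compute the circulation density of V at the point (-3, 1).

∂V₂/∂p = -10*q
∂V₁/∂q = -18*q^2 + 24*q
Scalar curl = 18*q^2 - 34*q
At (-3, 1): -16.

-16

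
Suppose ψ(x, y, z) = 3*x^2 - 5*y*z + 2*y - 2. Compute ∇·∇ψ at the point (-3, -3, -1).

6

∂²ψ/∂x² = 6
∂²ψ/∂y² = 0
∂²ψ/∂z² = 0
∇²ψ = 6
At (-3, -3, -1): 6.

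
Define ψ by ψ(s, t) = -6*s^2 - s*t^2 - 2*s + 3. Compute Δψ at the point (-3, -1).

∂²ψ/∂s² = -12
∂²ψ/∂t² = -2*s
∇²ψ = -2*s - 12
At (-3, -1): -6.

-6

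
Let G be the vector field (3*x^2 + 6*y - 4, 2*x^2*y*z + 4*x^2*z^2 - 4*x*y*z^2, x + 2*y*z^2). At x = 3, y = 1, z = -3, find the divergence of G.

∂G₁/∂x = 6*x
∂G₂/∂y = 2*x^2*z - 4*x*z^2
∂G₃/∂z = 4*y*z
∇·G = 2*x^2*z - 4*x*z^2 + 6*x + 4*y*z
At (3, 1, -3): -156.

-156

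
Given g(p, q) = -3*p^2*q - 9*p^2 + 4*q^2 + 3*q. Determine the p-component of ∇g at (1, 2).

(∇g)_1 = ∂g/∂p = -6*p*q - 18*p
At (1, 2): -30.

-30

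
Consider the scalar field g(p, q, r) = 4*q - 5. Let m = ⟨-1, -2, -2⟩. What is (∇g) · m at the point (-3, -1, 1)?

∂g/∂p = 0
∂g/∂q = 4
∂g/∂r = 0
∇g at (-3, -1, 1) = (0, 4, 0)
∇g · m = (0)(-1) + (4)(-2) + (0)(-2) = -8

-8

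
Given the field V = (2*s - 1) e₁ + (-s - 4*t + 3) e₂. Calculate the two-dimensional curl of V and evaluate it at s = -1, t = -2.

-1

∂V₂/∂s = -1
∂V₁/∂t = 0
Scalar curl = -1
At (-1, -2): -1.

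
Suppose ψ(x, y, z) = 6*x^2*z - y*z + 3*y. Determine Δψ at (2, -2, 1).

12

∂²ψ/∂x² = 12*z
∂²ψ/∂y² = 0
∂²ψ/∂z² = 0
∇²ψ = 12*z
At (2, -2, 1): 12.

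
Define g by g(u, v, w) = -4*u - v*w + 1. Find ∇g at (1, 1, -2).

(-4, 2, -1)

∂g/∂u = -4
∂g/∂v = -w
∂g/∂w = -v
∇g = (-4, -w, -v)
At (1, 1, -2): (-4, 2, -1).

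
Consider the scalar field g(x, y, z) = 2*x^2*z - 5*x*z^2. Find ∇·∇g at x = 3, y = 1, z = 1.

-26

∂²g/∂x² = 4*z
∂²g/∂y² = 0
∂²g/∂z² = -10*x
∇²g = -10*x + 4*z
At (3, 1, 1): -26.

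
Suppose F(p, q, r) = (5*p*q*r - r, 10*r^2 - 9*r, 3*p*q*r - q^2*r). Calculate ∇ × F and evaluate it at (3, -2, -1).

(16, -37, 15)

(∇×F)₁ = ∂F₃/∂q − ∂F₂/∂r = 3*p*r - 2*q*r - 20*r + 9
(∇×F)₂ = ∂F₁/∂r − ∂F₃/∂p = 5*p*q - 3*q*r - 1
(∇×F)₃ = ∂F₂/∂p − ∂F₁/∂q = -5*p*r
∇×F = (3*p*r - 2*q*r - 20*r + 9, 5*p*q - 3*q*r - 1, -5*p*r)
At (3, -2, -1): (16, -37, 15).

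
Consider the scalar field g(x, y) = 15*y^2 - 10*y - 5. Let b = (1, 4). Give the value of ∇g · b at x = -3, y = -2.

-280

∂g/∂x = 0
∂g/∂y = 30*y - 10
∇g at (-3, -2) = (0, -70)
∇g · b = (0)(1) + (-70)(4) = -280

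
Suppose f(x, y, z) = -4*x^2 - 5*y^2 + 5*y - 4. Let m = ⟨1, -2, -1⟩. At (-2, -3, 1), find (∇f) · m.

-54

∂f/∂x = -8*x
∂f/∂y = -10*y + 5
∂f/∂z = 0
∇f at (-2, -3, 1) = (16, 35, 0)
∇f · m = (16)(1) + (35)(-2) + (0)(-1) = -54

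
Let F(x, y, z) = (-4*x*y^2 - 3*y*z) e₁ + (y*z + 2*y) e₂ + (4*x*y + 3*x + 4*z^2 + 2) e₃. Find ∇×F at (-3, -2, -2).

(∇×F)₁ = ∂F₃/∂y − ∂F₂/∂z = 4*x - y
(∇×F)₂ = ∂F₁/∂z − ∂F₃/∂x = -7*y - 3
(∇×F)₃ = ∂F₂/∂x − ∂F₁/∂y = 8*x*y + 3*z
∇×F = (4*x - y, -7*y - 3, 8*x*y + 3*z)
At (-3, -2, -2): (-10, 11, 42).

(-10, 11, 42)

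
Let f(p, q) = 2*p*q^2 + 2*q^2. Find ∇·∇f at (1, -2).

8

∂²f/∂p² = 0
∂²f/∂q² = 4*(p + 1)
∇²f = 4*p + 4
At (1, -2): 8.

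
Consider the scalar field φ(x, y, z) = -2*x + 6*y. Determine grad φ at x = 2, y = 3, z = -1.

∂φ/∂x = -2
∂φ/∂y = 6
∂φ/∂z = 0
∇φ = (-2, 6, 0)
At (2, 3, -1): (-2, 6, 0).

(-2, 6, 0)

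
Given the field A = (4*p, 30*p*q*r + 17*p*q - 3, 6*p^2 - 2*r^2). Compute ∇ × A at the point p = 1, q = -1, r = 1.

(∇×A)₁ = ∂A₃/∂q − ∂A₂/∂r = -30*p*q
(∇×A)₂ = ∂A₁/∂r − ∂A₃/∂p = -12*p
(∇×A)₃ = ∂A₂/∂p − ∂A₁/∂q = 30*q*r + 17*q
∇×A = (-30*p*q, -12*p, 30*q*r + 17*q)
At (1, -1, 1): (30, -12, -47).

(30, -12, -47)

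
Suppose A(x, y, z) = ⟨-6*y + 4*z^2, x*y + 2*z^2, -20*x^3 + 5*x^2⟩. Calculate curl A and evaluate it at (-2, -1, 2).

(-8, 276, 5)

(∇×A)₁ = ∂A₃/∂y − ∂A₂/∂z = -4*z
(∇×A)₂ = ∂A₁/∂z − ∂A₃/∂x = 60*x^2 - 10*x + 8*z
(∇×A)₃ = ∂A₂/∂x − ∂A₁/∂y = y + 6
∇×A = (-4*z, 60*x^2 - 10*x + 8*z, y + 6)
At (-2, -1, 2): (-8, 276, 5).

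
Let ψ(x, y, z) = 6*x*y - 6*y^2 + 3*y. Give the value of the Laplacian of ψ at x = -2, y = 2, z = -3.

-12

∂²ψ/∂x² = 0
∂²ψ/∂y² = -12
∂²ψ/∂z² = 0
∇²ψ = -12
At (-2, 2, -3): -12.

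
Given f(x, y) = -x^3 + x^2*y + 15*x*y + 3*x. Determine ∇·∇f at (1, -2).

∂²f/∂x² = 2*(-3*x + y)
∂²f/∂y² = 0
∇²f = -6*x + 2*y
At (1, -2): -10.

-10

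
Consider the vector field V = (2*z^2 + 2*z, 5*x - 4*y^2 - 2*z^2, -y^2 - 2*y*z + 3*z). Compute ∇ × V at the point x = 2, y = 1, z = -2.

(∇×V)₁ = ∂V₃/∂y − ∂V₂/∂z = -2*y + 2*z
(∇×V)₂ = ∂V₁/∂z − ∂V₃/∂x = 4*z + 2
(∇×V)₃ = ∂V₂/∂x − ∂V₁/∂y = 5
∇×V = (-2*y + 2*z, 4*z + 2, 5)
At (2, 1, -2): (-6, -6, 5).

(-6, -6, 5)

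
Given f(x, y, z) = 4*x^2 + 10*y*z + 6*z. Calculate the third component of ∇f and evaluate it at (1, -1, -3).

(∇f)_3 = ∂f/∂z = 10*y + 6
At (1, -1, -3): -4.

-4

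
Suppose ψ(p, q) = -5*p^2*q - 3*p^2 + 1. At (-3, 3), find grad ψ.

∂ψ/∂p = -10*p*q - 6*p
∂ψ/∂q = -5*p^2
∇ψ = (-10*p*q - 6*p, -5*p^2)
At (-3, 3): (108, -45).

(108, -45)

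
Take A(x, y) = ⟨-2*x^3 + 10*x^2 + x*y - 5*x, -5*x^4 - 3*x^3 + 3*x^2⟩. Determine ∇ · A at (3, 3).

∂A₁/∂x = -6*x^2 + 20*x + y - 5
∂A₂/∂y = 0
∇·A = -6*x^2 + 20*x + y - 5
At (3, 3): 4.

4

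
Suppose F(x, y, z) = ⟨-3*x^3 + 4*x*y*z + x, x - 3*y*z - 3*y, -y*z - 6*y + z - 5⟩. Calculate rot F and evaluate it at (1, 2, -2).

(2, 8, 9)

(∇×F)₁ = ∂F₃/∂y − ∂F₂/∂z = 3*y - z - 6
(∇×F)₂ = ∂F₁/∂z − ∂F₃/∂x = 4*x*y
(∇×F)₃ = ∂F₂/∂x − ∂F₁/∂y = -4*x*z + 1
∇×F = (3*y - z - 6, 4*x*y, -4*x*z + 1)
At (1, 2, -2): (2, 8, 9).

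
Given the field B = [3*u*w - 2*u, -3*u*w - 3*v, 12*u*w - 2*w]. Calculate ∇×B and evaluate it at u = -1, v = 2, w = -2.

(∇×B)₁ = ∂B₃/∂v − ∂B₂/∂w = 3*u
(∇×B)₂ = ∂B₁/∂w − ∂B₃/∂u = 3*u - 12*w
(∇×B)₃ = ∂B₂/∂u − ∂B₁/∂v = -3*w
∇×B = (3*u, 3*u - 12*w, -3*w)
At (-1, 2, -2): (-3, 21, 6).

(-3, 21, 6)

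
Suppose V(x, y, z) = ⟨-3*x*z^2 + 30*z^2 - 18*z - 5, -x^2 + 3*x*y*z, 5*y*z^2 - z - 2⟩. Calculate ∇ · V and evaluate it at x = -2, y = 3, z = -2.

∂V₁/∂x = -3*z^2
∂V₂/∂y = 3*x*z
∂V₃/∂z = 10*y*z - 1
∇·V = 3*x*z + 10*y*z - 3*z^2 - 1
At (-2, 3, -2): -61.

-61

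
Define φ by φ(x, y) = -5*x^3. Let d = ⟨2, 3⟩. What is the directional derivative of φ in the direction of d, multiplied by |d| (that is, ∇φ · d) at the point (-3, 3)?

-270

∂φ/∂x = -15*x^2
∂φ/∂y = 0
∇φ at (-3, 3) = (-135, 0)
∇φ · d = (-135)(2) + (0)(3) = -270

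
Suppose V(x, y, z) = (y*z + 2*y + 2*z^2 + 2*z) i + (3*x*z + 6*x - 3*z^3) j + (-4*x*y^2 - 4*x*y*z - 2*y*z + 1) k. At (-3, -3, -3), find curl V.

(∇×V)₁ = ∂V₃/∂y − ∂V₂/∂z = -8*x*y - 4*x*z - 3*x + 9*z^2 - 2*z
(∇×V)₂ = ∂V₁/∂z − ∂V₃/∂x = 4*y^2 + 4*y*z + y + 4*z + 2
(∇×V)₃ = ∂V₂/∂x − ∂V₁/∂y = 2*z + 4
∇×V = (-8*x*y - 4*x*z - 3*x + 9*z^2 - 2*z, 4*y^2 + 4*y*z + y + 4*z + 2, 2*z + 4)
At (-3, -3, -3): (-12, 59, -2).

(-12, 59, -2)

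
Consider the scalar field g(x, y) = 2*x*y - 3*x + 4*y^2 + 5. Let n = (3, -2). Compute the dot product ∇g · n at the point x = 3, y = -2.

-1

∂g/∂x = 2*y - 3
∂g/∂y = 2*x + 8*y
∇g at (3, -2) = (-7, -10)
∇g · n = (-7)(3) + (-10)(-2) = -1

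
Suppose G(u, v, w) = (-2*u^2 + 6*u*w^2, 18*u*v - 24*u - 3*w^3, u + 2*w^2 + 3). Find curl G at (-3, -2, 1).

(∇×G)₁ = ∂G₃/∂v − ∂G₂/∂w = 9*w^2
(∇×G)₂ = ∂G₁/∂w − ∂G₃/∂u = 12*u*w - 1
(∇×G)₃ = ∂G₂/∂u − ∂G₁/∂v = 18*v - 24
∇×G = (9*w^2, 12*u*w - 1, 18*v - 24)
At (-3, -2, 1): (9, -37, -60).

(9, -37, -60)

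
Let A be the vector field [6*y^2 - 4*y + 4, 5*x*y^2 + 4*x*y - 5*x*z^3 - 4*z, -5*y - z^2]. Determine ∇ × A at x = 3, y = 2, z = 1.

(∇×A)₁ = ∂A₃/∂y − ∂A₂/∂z = 15*x*z^2 - 1
(∇×A)₂ = ∂A₁/∂z − ∂A₃/∂x = 0
(∇×A)₃ = ∂A₂/∂x − ∂A₁/∂y = 5*y^2 - 8*y - 5*z^3 + 4
∇×A = (15*x*z^2 - 1, 0, 5*y^2 - 8*y - 5*z^3 + 4)
At (3, 2, 1): (44, 0, 3).

(44, 0, 3)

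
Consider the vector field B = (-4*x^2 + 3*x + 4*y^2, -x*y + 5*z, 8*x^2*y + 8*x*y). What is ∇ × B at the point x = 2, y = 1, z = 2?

(43, -40, -9)

(∇×B)₁ = ∂B₃/∂y − ∂B₂/∂z = 8*x^2 + 8*x - 5
(∇×B)₂ = ∂B₁/∂z − ∂B₃/∂x = -16*x*y - 8*y
(∇×B)₃ = ∂B₂/∂x − ∂B₁/∂y = -9*y
∇×B = (8*x^2 + 8*x - 5, -16*x*y - 8*y, -9*y)
At (2, 1, 2): (43, -40, -9).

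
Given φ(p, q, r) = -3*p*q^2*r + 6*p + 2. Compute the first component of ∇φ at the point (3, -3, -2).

60

(∇φ)_1 = ∂φ/∂p = -3*q^2*r + 6
At (3, -3, -2): 60.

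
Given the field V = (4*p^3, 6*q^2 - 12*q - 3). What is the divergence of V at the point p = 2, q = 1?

∂V₁/∂p = 12*p^2
∂V₂/∂q = 12*q - 12
∇·V = 12*p^2 + 12*q - 12
At (2, 1): 48.

48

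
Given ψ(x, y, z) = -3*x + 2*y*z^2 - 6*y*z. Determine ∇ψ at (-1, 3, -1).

∂ψ/∂x = -3
∂ψ/∂y = 2*z^2 - 6*z
∂ψ/∂z = 4*y*z - 6*y
∇ψ = (-3, 2*z^2 - 6*z, 4*y*z - 6*y)
At (-1, 3, -1): (-3, 8, -30).

(-3, 8, -30)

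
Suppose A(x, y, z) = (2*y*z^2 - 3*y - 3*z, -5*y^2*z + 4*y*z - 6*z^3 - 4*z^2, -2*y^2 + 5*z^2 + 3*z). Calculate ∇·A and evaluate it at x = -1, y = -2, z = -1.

∂A₁/∂x = 0
∂A₂/∂y = -10*y*z + 4*z
∂A₃/∂z = 10*z + 3
∇·A = -10*y*z + 14*z + 3
At (-1, -2, -1): -31.

-31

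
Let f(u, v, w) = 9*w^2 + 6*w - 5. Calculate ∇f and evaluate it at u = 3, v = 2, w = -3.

(0, 0, -48)

∂f/∂u = 0
∂f/∂v = 0
∂f/∂w = 18*w + 6
∇f = (0, 0, 18*w + 6)
At (3, 2, -3): (0, 0, -48).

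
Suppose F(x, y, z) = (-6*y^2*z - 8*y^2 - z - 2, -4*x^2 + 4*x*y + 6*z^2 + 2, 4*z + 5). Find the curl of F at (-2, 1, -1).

(12, -7, 24)

(∇×F)₁ = ∂F₃/∂y − ∂F₂/∂z = -12*z
(∇×F)₂ = ∂F₁/∂z − ∂F₃/∂x = -6*y^2 - 1
(∇×F)₃ = ∂F₂/∂x − ∂F₁/∂y = -8*x + 12*y*z + 20*y
∇×F = (-12*z, -6*y^2 - 1, -8*x + 12*y*z + 20*y)
At (-2, 1, -1): (12, -7, 24).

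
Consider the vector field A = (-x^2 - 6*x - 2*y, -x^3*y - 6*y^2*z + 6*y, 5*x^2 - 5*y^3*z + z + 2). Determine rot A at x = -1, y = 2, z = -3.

(204, 10, -4)

(∇×A)₁ = ∂A₃/∂y − ∂A₂/∂z = -15*y^2*z + 6*y^2
(∇×A)₂ = ∂A₁/∂z − ∂A₃/∂x = -10*x
(∇×A)₃ = ∂A₂/∂x − ∂A₁/∂y = -3*x^2*y + 2
∇×A = (-15*y^2*z + 6*y^2, -10*x, -3*x^2*y + 2)
At (-1, 2, -3): (204, 10, -4).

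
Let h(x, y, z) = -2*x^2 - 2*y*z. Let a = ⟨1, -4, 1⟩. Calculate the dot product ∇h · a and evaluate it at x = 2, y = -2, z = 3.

∂h/∂x = -4*x
∂h/∂y = -2*z
∂h/∂z = -2*y
∇h at (2, -2, 3) = (-8, -6, 4)
∇h · a = (-8)(1) + (-6)(-4) + (4)(1) = 20

20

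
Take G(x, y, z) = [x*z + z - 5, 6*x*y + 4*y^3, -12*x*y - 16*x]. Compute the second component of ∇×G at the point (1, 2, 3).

42

(∇×G)_2 = ∂G₁/∂z − ∂G₃/∂x
= x + 1 − (-12*y - 16)
= x + 12*y + 17
At (1, 2, 3): 42.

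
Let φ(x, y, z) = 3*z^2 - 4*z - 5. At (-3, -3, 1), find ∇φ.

(0, 0, 2)

∂φ/∂x = 0
∂φ/∂y = 0
∂φ/∂z = 6*z - 4
∇φ = (0, 0, 6*z - 4)
At (-3, -3, 1): (0, 0, 2).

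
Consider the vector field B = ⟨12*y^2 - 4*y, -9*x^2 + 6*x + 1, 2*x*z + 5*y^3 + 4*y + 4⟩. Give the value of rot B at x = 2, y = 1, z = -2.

(19, 4, -50)

(∇×B)₁ = ∂B₃/∂y − ∂B₂/∂z = 15*y^2 + 4
(∇×B)₂ = ∂B₁/∂z − ∂B₃/∂x = -2*z
(∇×B)₃ = ∂B₂/∂x − ∂B₁/∂y = -18*x - 24*y + 10
∇×B = (15*y^2 + 4, -2*z, -18*x - 24*y + 10)
At (2, 1, -2): (19, 4, -50).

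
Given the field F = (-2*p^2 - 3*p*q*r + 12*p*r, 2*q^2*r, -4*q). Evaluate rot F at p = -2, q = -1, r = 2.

(∇×F)₁ = ∂F₃/∂q − ∂F₂/∂r = -2*q^2 - 4
(∇×F)₂ = ∂F₁/∂r − ∂F₃/∂p = -3*p*q + 12*p
(∇×F)₃ = ∂F₂/∂p − ∂F₁/∂q = 3*p*r
∇×F = (-2*q^2 - 4, -3*p*q + 12*p, 3*p*r)
At (-2, -1, 2): (-6, -30, -12).

(-6, -30, -12)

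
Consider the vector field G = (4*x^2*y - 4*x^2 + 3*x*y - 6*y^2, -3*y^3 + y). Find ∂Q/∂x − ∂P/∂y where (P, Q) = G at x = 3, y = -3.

-81

∂G₂/∂x = 0
∂G₁/∂y = 4*x^2 + 3*x - 12*y
Scalar curl = -4*x^2 - 3*x + 12*y
At (3, -3): -81.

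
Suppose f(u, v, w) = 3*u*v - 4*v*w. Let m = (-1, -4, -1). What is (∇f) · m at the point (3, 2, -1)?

-50

∂f/∂u = 3*v
∂f/∂v = 3*u - 4*w
∂f/∂w = -4*v
∇f at (3, 2, -1) = (6, 13, -8)
∇f · m = (6)(-1) + (13)(-4) + (-8)(-1) = -50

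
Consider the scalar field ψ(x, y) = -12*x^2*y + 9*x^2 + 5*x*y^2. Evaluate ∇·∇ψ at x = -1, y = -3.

80

∂²ψ/∂x² = 6*(-4*y + 3)
∂²ψ/∂y² = 10*x
∇²ψ = 10*x - 24*y + 18
At (-1, -3): 80.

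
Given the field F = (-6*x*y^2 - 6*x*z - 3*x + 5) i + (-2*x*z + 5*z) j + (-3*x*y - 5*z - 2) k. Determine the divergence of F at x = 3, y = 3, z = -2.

-50

∂F₁/∂x = -6*y^2 - 6*z - 3
∂F₂/∂y = 0
∂F₃/∂z = -5
∇·F = -6*y^2 - 6*z - 8
At (3, 3, -2): -50.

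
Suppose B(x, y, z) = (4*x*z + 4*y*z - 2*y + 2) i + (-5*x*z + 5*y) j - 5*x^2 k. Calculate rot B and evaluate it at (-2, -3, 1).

(∇×B)₁ = ∂B₃/∂y − ∂B₂/∂z = 5*x
(∇×B)₂ = ∂B₁/∂z − ∂B₃/∂x = 14*x + 4*y
(∇×B)₃ = ∂B₂/∂x − ∂B₁/∂y = -9*z + 2
∇×B = (5*x, 14*x + 4*y, -9*z + 2)
At (-2, -3, 1): (-10, -40, -7).

(-10, -40, -7)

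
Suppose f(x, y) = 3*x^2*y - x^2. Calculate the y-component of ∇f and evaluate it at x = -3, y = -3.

27

(∇f)_2 = ∂f/∂y = 3*x^2
At (-3, -3): 27.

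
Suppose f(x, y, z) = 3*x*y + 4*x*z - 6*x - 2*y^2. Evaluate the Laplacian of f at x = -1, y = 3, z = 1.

-4

∂²f/∂x² = 0
∂²f/∂y² = -4
∂²f/∂z² = 0
∇²f = -4
At (-1, 3, 1): -4.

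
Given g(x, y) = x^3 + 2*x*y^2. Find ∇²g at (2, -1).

20

∂²g/∂x² = 6*x
∂²g/∂y² = 4*x
∇²g = 10*x
At (2, -1): 20.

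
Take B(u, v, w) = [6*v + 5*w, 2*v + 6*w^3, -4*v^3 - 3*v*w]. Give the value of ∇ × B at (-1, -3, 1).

(∇×B)₁ = ∂B₃/∂v − ∂B₂/∂w = -12*v^2 - 18*w^2 - 3*w
(∇×B)₂ = ∂B₁/∂w − ∂B₃/∂u = 5
(∇×B)₃ = ∂B₂/∂u − ∂B₁/∂v = -6
∇×B = (-12*v^2 - 18*w^2 - 3*w, 5, -6)
At (-1, -3, 1): (-129, 5, -6).

(-129, 5, -6)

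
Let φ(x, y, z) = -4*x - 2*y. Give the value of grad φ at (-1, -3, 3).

(-4, -2, 0)

∂φ/∂x = -4
∂φ/∂y = -2
∂φ/∂z = 0
∇φ = (-4, -2, 0)
At (-1, -3, 3): (-4, -2, 0).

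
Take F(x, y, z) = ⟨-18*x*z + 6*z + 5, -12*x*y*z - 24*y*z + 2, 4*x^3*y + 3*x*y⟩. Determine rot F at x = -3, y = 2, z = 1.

(∇×F)₁ = ∂F₃/∂y − ∂F₂/∂z = 4*x^3 + 12*x*y + 3*x + 24*y
(∇×F)₂ = ∂F₁/∂z − ∂F₃/∂x = -12*x^2*y - 18*x - 3*y + 6
(∇×F)₃ = ∂F₂/∂x − ∂F₁/∂y = -12*y*z
∇×F = (4*x^3 + 12*x*y + 3*x + 24*y, -12*x^2*y - 18*x - 3*y + 6, -12*y*z)
At (-3, 2, 1): (-141, -162, -24).

(-141, -162, -24)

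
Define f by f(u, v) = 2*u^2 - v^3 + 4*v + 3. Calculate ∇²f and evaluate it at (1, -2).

16

∂²f/∂u² = 4
∂²f/∂v² = -6*v
∇²f = -6*v + 4
At (1, -2): 16.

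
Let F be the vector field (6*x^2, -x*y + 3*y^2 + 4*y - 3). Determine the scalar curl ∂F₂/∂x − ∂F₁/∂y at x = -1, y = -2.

2

∂F₂/∂x = -y
∂F₁/∂y = 0
Scalar curl = -y
At (-1, -2): 2.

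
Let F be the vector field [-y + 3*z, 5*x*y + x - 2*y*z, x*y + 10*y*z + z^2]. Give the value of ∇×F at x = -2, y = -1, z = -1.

(-14, 4, -3)

(∇×F)₁ = ∂F₃/∂y − ∂F₂/∂z = x + 2*y + 10*z
(∇×F)₂ = ∂F₁/∂z − ∂F₃/∂x = -y + 3
(∇×F)₃ = ∂F₂/∂x − ∂F₁/∂y = 5*y + 2
∇×F = (x + 2*y + 10*z, -y + 3, 5*y + 2)
At (-2, -1, -1): (-14, 4, -3).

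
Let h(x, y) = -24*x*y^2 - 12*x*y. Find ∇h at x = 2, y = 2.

(-120, -216)

∂h/∂x = -24*y^2 - 12*y
∂h/∂y = -48*x*y - 12*x
∇h = (-24*y^2 - 12*y, -48*x*y - 12*x)
At (2, 2): (-120, -216).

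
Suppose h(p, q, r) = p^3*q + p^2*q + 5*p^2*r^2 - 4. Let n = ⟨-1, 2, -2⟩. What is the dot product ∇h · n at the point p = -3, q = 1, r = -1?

153

∂h/∂p = 3*p^2*q + 2*p*q + 10*p*r^2
∂h/∂q = p^3 + p^2
∂h/∂r = 10*p^2*r
∇h at (-3, 1, -1) = (-9, -18, -90)
∇h · n = (-9)(-1) + (-18)(2) + (-90)(-2) = 153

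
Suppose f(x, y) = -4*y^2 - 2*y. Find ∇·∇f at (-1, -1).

-8

∂²f/∂x² = 0
∂²f/∂y² = -8
∇²f = -8
At (-1, -1): -8.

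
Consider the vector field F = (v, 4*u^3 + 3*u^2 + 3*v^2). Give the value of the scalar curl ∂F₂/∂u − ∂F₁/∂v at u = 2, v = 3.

59

∂F₂/∂u = 12*u^2 + 6*u
∂F₁/∂v = 1
Scalar curl = 12*u^2 + 6*u - 1
At (2, 3): 59.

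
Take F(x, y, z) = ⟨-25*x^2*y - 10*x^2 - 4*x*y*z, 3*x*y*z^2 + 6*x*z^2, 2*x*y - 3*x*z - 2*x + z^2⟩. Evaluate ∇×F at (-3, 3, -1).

(∇×F)₁ = ∂F₃/∂y − ∂F₂/∂z = -6*x*y*z - 12*x*z + 2*x
(∇×F)₂ = ∂F₁/∂z − ∂F₃/∂x = -4*x*y - 2*y + 3*z + 2
(∇×F)₃ = ∂F₂/∂x − ∂F₁/∂y = 25*x^2 + 4*x*z + 3*y*z^2 + 6*z^2
∇×F = (-6*x*y*z - 12*x*z + 2*x, -4*x*y - 2*y + 3*z + 2, 25*x^2 + 4*x*z + 3*y*z^2 + 6*z^2)
At (-3, 3, -1): (-96, 29, 252).

(-96, 29, 252)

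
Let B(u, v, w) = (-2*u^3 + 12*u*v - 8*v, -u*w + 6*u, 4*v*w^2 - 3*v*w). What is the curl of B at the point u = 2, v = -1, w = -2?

(∇×B)₁ = ∂B₃/∂v − ∂B₂/∂w = u + 4*w^2 - 3*w
(∇×B)₂ = ∂B₁/∂w − ∂B₃/∂u = 0
(∇×B)₃ = ∂B₂/∂u − ∂B₁/∂v = -12*u - w + 14
∇×B = (u + 4*w^2 - 3*w, 0, -12*u - w + 14)
At (2, -1, -2): (24, 0, -8).

(24, 0, -8)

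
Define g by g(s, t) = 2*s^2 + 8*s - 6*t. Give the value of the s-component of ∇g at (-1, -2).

4

(∇g)_1 = ∂g/∂s = 4*s + 8
At (-1, -2): 4.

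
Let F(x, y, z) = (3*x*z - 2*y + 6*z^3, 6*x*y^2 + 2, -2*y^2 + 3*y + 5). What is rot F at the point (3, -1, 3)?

(7, 171, 8)

(∇×F)₁ = ∂F₃/∂y − ∂F₂/∂z = -4*y + 3
(∇×F)₂ = ∂F₁/∂z − ∂F₃/∂x = 3*x + 18*z^2
(∇×F)₃ = ∂F₂/∂x − ∂F₁/∂y = 6*y^2 + 2
∇×F = (-4*y + 3, 3*x + 18*z^2, 6*y^2 + 2)
At (3, -1, 3): (7, 171, 8).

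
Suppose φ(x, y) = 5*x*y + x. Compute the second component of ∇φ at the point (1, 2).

5

(∇φ)_2 = ∂φ/∂y = 5*x
At (1, 2): 5.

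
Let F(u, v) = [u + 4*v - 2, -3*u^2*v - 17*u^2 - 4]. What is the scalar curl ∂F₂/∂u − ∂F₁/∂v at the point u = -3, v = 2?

∂F₂/∂u = -6*u*v - 34*u
∂F₁/∂v = 4
Scalar curl = -6*u*v - 34*u - 4
At (-3, 2): 134.

134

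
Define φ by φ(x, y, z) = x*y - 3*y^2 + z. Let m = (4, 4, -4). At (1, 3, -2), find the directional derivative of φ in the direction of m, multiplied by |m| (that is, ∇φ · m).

∂φ/∂x = y
∂φ/∂y = x - 6*y
∂φ/∂z = 1
∇φ at (1, 3, -2) = (3, -17, 1)
∇φ · m = (3)(4) + (-17)(4) + (1)(-4) = -60

-60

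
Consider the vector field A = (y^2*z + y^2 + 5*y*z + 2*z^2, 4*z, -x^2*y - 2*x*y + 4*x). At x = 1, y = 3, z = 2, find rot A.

(∇×A)₁ = ∂A₃/∂y − ∂A₂/∂z = -x^2 - 2*x - 4
(∇×A)₂ = ∂A₁/∂z − ∂A₃/∂x = 2*x*y + y^2 + 7*y + 4*z - 4
(∇×A)₃ = ∂A₂/∂x − ∂A₁/∂y = -2*y*z - 2*y - 5*z
∇×A = (-x^2 - 2*x - 4, 2*x*y + y^2 + 7*y + 4*z - 4, -2*y*z - 2*y - 5*z)
At (1, 3, 2): (-7, 40, -28).

(-7, 40, -28)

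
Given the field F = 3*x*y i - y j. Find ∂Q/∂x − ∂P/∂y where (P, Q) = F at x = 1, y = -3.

-3

∂F₂/∂x = 0
∂F₁/∂y = 3*x
Scalar curl = -3*x
At (1, -3): -3.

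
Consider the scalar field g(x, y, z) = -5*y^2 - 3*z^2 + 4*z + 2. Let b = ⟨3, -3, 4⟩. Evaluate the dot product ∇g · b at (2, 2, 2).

∂g/∂x = 0
∂g/∂y = -10*y
∂g/∂z = -6*z + 4
∇g at (2, 2, 2) = (0, -20, -8)
∇g · b = (0)(3) + (-20)(-3) + (-8)(4) = 28

28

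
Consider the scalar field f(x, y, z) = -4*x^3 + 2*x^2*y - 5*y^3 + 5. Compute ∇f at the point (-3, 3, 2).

(-144, -117, 0)

∂f/∂x = -12*x^2 + 4*x*y
∂f/∂y = 2*x^2 - 15*y^2
∂f/∂z = 0
∇f = (-12*x^2 + 4*x*y, 2*x^2 - 15*y^2, 0)
At (-3, 3, 2): (-144, -117, 0).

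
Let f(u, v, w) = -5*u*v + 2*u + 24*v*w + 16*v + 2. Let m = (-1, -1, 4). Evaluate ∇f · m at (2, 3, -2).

∂f/∂u = -5*v + 2
∂f/∂v = -5*u + 24*w + 16
∂f/∂w = 24*v
∇f at (2, 3, -2) = (-13, -42, 72)
∇f · m = (-13)(-1) + (-42)(-1) + (72)(4) = 343

343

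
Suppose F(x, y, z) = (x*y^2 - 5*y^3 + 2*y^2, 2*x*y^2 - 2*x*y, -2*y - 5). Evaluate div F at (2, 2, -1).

∂F₁/∂x = y^2
∂F₂/∂y = 4*x*y - 2*x
∂F₃/∂z = 0
∇·F = 4*x*y - 2*x + y^2
At (2, 2, -1): 16.

16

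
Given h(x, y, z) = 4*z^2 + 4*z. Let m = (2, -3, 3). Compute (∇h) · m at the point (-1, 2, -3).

∂h/∂x = 0
∂h/∂y = 0
∂h/∂z = 8*z + 4
∇h at (-1, 2, -3) = (0, 0, -20)
∇h · m = (0)(2) + (0)(-3) + (-20)(3) = -60

-60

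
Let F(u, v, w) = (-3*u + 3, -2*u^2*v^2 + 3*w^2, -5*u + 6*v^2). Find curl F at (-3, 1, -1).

(∇×F)₁ = ∂F₃/∂v − ∂F₂/∂w = 12*v - 6*w
(∇×F)₂ = ∂F₁/∂w − ∂F₃/∂u = 5
(∇×F)₃ = ∂F₂/∂u − ∂F₁/∂v = -4*u*v^2
∇×F = (12*v - 6*w, 5, -4*u*v^2)
At (-3, 1, -1): (18, 5, 12).

(18, 5, 12)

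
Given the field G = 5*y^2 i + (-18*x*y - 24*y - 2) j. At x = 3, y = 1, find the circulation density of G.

-28

∂G₂/∂x = -18*y
∂G₁/∂y = 10*y
Scalar curl = -28*y
At (3, 1): -28.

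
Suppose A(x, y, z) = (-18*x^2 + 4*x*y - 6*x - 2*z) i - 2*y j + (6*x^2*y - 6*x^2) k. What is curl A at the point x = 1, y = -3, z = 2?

(6, 46, -4)

(∇×A)₁ = ∂A₃/∂y − ∂A₂/∂z = 6*x^2
(∇×A)₂ = ∂A₁/∂z − ∂A₃/∂x = -12*x*y + 12*x - 2
(∇×A)₃ = ∂A₂/∂x − ∂A₁/∂y = -4*x
∇×A = (6*x^2, -12*x*y + 12*x - 2, -4*x)
At (1, -3, 2): (6, 46, -4).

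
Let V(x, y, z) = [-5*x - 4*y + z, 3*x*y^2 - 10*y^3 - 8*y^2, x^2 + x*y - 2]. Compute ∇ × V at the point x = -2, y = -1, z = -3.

(-2, 6, 7)

(∇×V)₁ = ∂V₃/∂y − ∂V₂/∂z = x
(∇×V)₂ = ∂V₁/∂z − ∂V₃/∂x = -2*x - y + 1
(∇×V)₃ = ∂V₂/∂x − ∂V₁/∂y = 3*y^2 + 4
∇×V = (x, -2*x - y + 1, 3*y^2 + 4)
At (-2, -1, -3): (-2, 6, 7).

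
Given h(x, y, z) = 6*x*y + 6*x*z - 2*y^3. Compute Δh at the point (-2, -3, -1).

∂²h/∂x² = 0
∂²h/∂y² = -12*y
∂²h/∂z² = 0
∇²h = -12*y
At (-2, -3, -1): 36.

36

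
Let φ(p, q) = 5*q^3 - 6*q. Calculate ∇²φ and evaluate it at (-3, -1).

-30

∂²φ/∂p² = 0
∂²φ/∂q² = 30*q
∇²φ = 30*q
At (-3, -1): -30.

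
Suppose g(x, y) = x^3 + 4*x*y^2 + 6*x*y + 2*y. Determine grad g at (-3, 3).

(81, -88)

∂g/∂x = 3*x^2 + 4*y^2 + 6*y
∂g/∂y = 8*x*y + 6*x + 2
∇g = (3*x^2 + 4*y^2 + 6*y, 8*x*y + 6*x + 2)
At (-3, 3): (81, -88).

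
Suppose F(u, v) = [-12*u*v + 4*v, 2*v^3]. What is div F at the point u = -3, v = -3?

∂F₁/∂u = -12*v
∂F₂/∂v = 6*v^2
∇·F = 6*v^2 - 12*v
At (-3, -3): 90.

90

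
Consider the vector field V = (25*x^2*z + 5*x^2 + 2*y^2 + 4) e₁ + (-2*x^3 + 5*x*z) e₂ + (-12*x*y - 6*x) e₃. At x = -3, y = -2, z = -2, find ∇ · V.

270

∂V₁/∂x = 50*x*z + 10*x
∂V₂/∂y = 0
∂V₃/∂z = 0
∇·V = 50*x*z + 10*x
At (-3, -2, -2): 270.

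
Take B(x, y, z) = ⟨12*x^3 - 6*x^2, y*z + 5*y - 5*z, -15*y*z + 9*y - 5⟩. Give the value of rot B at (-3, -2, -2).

(∇×B)₁ = ∂B₃/∂y − ∂B₂/∂z = -y - 15*z + 14
(∇×B)₂ = ∂B₁/∂z − ∂B₃/∂x = 0
(∇×B)₃ = ∂B₂/∂x − ∂B₁/∂y = 0
∇×B = (-y - 15*z + 14, 0, 0)
At (-3, -2, -2): (46, 0, 0).

(46, 0, 0)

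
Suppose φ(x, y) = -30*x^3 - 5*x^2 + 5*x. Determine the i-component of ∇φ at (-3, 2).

-775

(∇φ)_1 = ∂φ/∂x = -90*x^2 - 10*x + 5
At (-3, 2): -775.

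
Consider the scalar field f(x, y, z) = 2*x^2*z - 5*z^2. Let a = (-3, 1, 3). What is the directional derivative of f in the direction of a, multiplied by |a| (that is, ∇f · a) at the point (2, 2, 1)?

∂f/∂x = 4*x*z
∂f/∂y = 0
∂f/∂z = 2*x^2 - 10*z
∇f at (2, 2, 1) = (8, 0, -2)
∇f · a = (8)(-3) + (0)(1) + (-2)(3) = -30

-30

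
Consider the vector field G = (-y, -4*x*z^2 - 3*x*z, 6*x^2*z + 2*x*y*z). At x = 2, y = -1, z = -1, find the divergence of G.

∂G₁/∂x = 0
∂G₂/∂y = 0
∂G₃/∂z = 6*x^2 + 2*x*y
∇·G = 6*x^2 + 2*x*y
At (2, -1, -1): 20.

20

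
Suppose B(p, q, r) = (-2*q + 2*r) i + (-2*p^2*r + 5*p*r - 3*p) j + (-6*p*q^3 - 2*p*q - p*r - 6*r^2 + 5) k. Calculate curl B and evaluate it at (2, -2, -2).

(-150, -52, 5)

(∇×B)₁ = ∂B₃/∂q − ∂B₂/∂r = 2*p^2 - 18*p*q^2 - 7*p
(∇×B)₂ = ∂B₁/∂r − ∂B₃/∂p = 6*q^3 + 2*q + r + 2
(∇×B)₃ = ∂B₂/∂p − ∂B₁/∂q = -4*p*r + 5*r - 1
∇×B = (2*p^2 - 18*p*q^2 - 7*p, 6*q^3 + 2*q + r + 2, -4*p*r + 5*r - 1)
At (2, -2, -2): (-150, -52, 5).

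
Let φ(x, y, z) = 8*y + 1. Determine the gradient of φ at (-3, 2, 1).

∂φ/∂x = 0
∂φ/∂y = 8
∂φ/∂z = 0
∇φ = (0, 8, 0)
At (-3, 2, 1): (0, 8, 0).

(0, 8, 0)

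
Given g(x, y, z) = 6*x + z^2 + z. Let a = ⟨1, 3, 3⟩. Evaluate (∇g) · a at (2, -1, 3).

27

∂g/∂x = 6
∂g/∂y = 0
∂g/∂z = 2*z + 1
∇g at (2, -1, 3) = (6, 0, 7)
∇g · a = (6)(1) + (0)(3) + (7)(3) = 27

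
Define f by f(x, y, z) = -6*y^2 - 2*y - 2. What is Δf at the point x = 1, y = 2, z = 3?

-12

∂²f/∂x² = 0
∂²f/∂y² = -12
∂²f/∂z² = 0
∇²f = -12
At (1, 2, 3): -12.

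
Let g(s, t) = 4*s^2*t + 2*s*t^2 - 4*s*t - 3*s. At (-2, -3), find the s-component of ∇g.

75

(∇g)_1 = ∂g/∂s = 8*s*t + 2*t^2 - 4*t - 3
At (-2, -3): 75.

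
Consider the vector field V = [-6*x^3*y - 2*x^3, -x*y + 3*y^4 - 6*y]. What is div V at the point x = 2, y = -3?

∂V₁/∂x = -18*x^2*y - 6*x^2
∂V₂/∂y = -x + 12*y^3 - 6
∇·V = -18*x^2*y - 6*x^2 - x + 12*y^3 - 6
At (2, -3): -140.

-140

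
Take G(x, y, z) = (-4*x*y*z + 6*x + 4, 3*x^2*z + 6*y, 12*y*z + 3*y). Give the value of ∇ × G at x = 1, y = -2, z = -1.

(-12, 8, -10)

(∇×G)₁ = ∂G₃/∂y − ∂G₂/∂z = -3*x^2 + 12*z + 3
(∇×G)₂ = ∂G₁/∂z − ∂G₃/∂x = -4*x*y
(∇×G)₃ = ∂G₂/∂x − ∂G₁/∂y = 10*x*z
∇×G = (-3*x^2 + 12*z + 3, -4*x*y, 10*x*z)
At (1, -2, -1): (-12, 8, -10).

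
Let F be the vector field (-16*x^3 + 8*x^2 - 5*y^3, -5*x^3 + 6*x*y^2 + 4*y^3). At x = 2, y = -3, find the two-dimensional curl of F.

∂F₂/∂x = -15*x^2 + 6*y^2
∂F₁/∂y = -15*y^2
Scalar curl = -15*x^2 + 21*y^2
At (2, -3): 129.

129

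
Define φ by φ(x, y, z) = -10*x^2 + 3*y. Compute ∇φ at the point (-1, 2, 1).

(20, 3, 0)

∂φ/∂x = -20*x
∂φ/∂y = 3
∂φ/∂z = 0
∇φ = (-20*x, 3, 0)
At (-1, 2, 1): (20, 3, 0).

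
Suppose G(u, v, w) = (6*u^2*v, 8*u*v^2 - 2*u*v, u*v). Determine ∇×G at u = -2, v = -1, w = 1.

(-2, 1, -14)

(∇×G)₁ = ∂G₃/∂v − ∂G₂/∂w = u
(∇×G)₂ = ∂G₁/∂w − ∂G₃/∂u = -v
(∇×G)₃ = ∂G₂/∂u − ∂G₁/∂v = -6*u^2 + 8*v^2 - 2*v
∇×G = (u, -v, -6*u^2 + 8*v^2 - 2*v)
At (-2, -1, 1): (-2, 1, -14).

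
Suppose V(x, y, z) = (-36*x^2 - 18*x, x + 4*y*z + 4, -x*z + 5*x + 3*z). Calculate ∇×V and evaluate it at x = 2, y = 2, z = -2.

(∇×V)₁ = ∂V₃/∂y − ∂V₂/∂z = -4*y
(∇×V)₂ = ∂V₁/∂z − ∂V₃/∂x = z - 5
(∇×V)₃ = ∂V₂/∂x − ∂V₁/∂y = 1
∇×V = (-4*y, z - 5, 1)
At (2, 2, -2): (-8, -7, 1).

(-8, -7, 1)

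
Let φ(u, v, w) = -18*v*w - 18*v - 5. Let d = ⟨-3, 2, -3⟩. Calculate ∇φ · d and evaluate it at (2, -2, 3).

-252

∂φ/∂u = 0
∂φ/∂v = -18*w - 18
∂φ/∂w = -18*v
∇φ at (2, -2, 3) = (0, -72, 36)
∇φ · d = (0)(-3) + (-72)(2) + (36)(-3) = -252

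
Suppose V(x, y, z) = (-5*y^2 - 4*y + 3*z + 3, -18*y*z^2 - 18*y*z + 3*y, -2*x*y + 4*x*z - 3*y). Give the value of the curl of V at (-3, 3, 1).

(∇×V)₁ = ∂V₃/∂y − ∂V₂/∂z = -2*x + 36*y*z + 18*y - 3
(∇×V)₂ = ∂V₁/∂z − ∂V₃/∂x = 2*y - 4*z + 3
(∇×V)₃ = ∂V₂/∂x − ∂V₁/∂y = 10*y + 4
∇×V = (-2*x + 36*y*z + 18*y - 3, 2*y - 4*z + 3, 10*y + 4)
At (-3, 3, 1): (165, 5, 34).

(165, 5, 34)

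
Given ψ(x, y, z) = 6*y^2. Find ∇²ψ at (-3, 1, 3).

12

∂²ψ/∂x² = 0
∂²ψ/∂y² = 12
∂²ψ/∂z² = 0
∇²ψ = 12
At (-3, 1, 3): 12.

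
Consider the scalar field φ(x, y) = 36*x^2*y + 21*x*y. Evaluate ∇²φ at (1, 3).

216

∂²φ/∂x² = 72*y
∂²φ/∂y² = 0
∇²φ = 72*y
At (1, 3): 216.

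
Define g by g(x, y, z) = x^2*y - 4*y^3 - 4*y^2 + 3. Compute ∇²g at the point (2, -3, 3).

58

∂²g/∂x² = 2*y
∂²g/∂y² = -8*(3*y + 1)
∂²g/∂z² = 0
∇²g = -22*y - 8
At (2, -3, 3): 58.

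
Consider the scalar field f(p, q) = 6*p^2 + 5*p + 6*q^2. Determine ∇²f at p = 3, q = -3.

∂²f/∂p² = 12
∂²f/∂q² = 12
∇²f = 24
At (3, -3): 24.

24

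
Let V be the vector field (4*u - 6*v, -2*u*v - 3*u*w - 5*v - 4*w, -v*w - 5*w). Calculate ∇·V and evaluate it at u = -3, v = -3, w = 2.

∂V₁/∂u = 4
∂V₂/∂v = -2*u - 5
∂V₃/∂w = -v - 5
∇·V = -2*u - v - 6
At (-3, -3, 2): 3.

3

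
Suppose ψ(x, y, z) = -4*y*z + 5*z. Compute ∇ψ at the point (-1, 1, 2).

∂ψ/∂x = 0
∂ψ/∂y = -4*z
∂ψ/∂z = -4*y + 5
∇ψ = (0, -4*z, -4*y + 5)
At (-1, 1, 2): (0, -8, 1).

(0, -8, 1)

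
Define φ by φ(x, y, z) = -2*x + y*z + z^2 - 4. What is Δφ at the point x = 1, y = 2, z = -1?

∂²φ/∂x² = 0
∂²φ/∂y² = 0
∂²φ/∂z² = 2
∇²φ = 2
At (1, 2, -1): 2.

2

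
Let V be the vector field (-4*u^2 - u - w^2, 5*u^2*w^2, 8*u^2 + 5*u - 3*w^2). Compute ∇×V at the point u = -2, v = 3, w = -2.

(80, 31, -80)

(∇×V)₁ = ∂V₃/∂v − ∂V₂/∂w = -10*u^2*w
(∇×V)₂ = ∂V₁/∂w − ∂V₃/∂u = -16*u - 2*w - 5
(∇×V)₃ = ∂V₂/∂u − ∂V₁/∂v = 10*u*w^2
∇×V = (-10*u^2*w, -16*u - 2*w - 5, 10*u*w^2)
At (-2, 3, -2): (80, 31, -80).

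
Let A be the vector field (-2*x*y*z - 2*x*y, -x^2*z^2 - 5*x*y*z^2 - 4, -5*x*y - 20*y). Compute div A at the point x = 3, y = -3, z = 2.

∂A₁/∂x = -2*y*z - 2*y
∂A₂/∂y = -5*x*z^2
∂A₃/∂z = 0
∇·A = -5*x*z^2 - 2*y*z - 2*y
At (3, -3, 2): -42.

-42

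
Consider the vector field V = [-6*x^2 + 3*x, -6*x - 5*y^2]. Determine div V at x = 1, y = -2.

11

∂V₁/∂x = -12*x + 3
∂V₂/∂y = -10*y
∇·V = -12*x - 10*y + 3
At (1, -2): 11.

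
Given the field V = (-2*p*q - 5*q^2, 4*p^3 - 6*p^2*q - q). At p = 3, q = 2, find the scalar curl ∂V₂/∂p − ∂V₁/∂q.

∂V₂/∂p = 12*p^2 - 12*p*q
∂V₁/∂q = -2*p - 10*q
Scalar curl = 12*p^2 - 12*p*q + 2*p + 10*q
At (3, 2): 62.

62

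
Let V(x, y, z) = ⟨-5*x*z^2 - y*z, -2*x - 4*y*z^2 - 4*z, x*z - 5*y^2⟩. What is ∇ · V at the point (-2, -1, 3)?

-83

∂V₁/∂x = -5*z^2
∂V₂/∂y = -4*z^2
∂V₃/∂z = x
∇·V = x - 9*z^2
At (-2, -1, 3): -83.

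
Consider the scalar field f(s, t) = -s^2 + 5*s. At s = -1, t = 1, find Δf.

∂²f/∂s² = -2
∂²f/∂t² = 0
∇²f = -2
At (-1, 1): -2.

-2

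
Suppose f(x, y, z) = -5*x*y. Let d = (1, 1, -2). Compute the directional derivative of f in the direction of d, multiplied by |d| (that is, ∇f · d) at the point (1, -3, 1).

10

∂f/∂x = -5*y
∂f/∂y = -5*x
∂f/∂z = 0
∇f at (1, -3, 1) = (15, -5, 0)
∇f · d = (15)(1) + (-5)(1) + (0)(-2) = 10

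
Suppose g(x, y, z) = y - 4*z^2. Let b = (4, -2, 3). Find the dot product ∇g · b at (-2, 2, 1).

-26

∂g/∂x = 0
∂g/∂y = 1
∂g/∂z = -8*z
∇g at (-2, 2, 1) = (0, 1, -8)
∇g · b = (0)(4) + (1)(-2) + (-8)(3) = -26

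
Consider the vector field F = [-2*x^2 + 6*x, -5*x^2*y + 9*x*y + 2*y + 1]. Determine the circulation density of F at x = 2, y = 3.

∂F₂/∂x = -10*x*y + 9*y
∂F₁/∂y = 0
Scalar curl = -10*x*y + 9*y
At (2, 3): -33.

-33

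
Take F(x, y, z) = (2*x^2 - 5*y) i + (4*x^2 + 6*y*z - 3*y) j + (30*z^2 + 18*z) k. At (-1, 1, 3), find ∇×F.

(-6, 0, -3)

(∇×F)₁ = ∂F₃/∂y − ∂F₂/∂z = -6*y
(∇×F)₂ = ∂F₁/∂z − ∂F₃/∂x = 0
(∇×F)₃ = ∂F₂/∂x − ∂F₁/∂y = 8*x + 5
∇×F = (-6*y, 0, 8*x + 5)
At (-1, 1, 3): (-6, 0, -3).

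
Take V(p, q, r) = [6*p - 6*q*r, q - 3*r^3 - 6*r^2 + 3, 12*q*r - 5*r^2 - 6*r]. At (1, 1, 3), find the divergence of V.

∂V₁/∂p = 6
∂V₂/∂q = 1
∂V₃/∂r = 12*q - 10*r - 6
∇·V = 12*q - 10*r + 1
At (1, 1, 3): -17.

-17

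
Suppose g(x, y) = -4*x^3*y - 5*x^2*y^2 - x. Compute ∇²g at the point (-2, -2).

∂²g/∂x² = -2*y*(12*x + 5*y)
∂²g/∂y² = -10*x^2
∇²g = -10*x^2 - 24*x*y - 10*y^2
At (-2, -2): -176.

-176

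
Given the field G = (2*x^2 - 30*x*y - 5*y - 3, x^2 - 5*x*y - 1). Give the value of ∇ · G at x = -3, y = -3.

∂G₁/∂x = 4*x - 30*y
∂G₂/∂y = -5*x
∇·G = -x - 30*y
At (-3, -3): 93.

93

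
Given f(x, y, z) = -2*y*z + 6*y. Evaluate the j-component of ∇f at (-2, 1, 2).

(∇f)_2 = ∂f/∂y = -2*z + 6
At (-2, 1, 2): 2.

2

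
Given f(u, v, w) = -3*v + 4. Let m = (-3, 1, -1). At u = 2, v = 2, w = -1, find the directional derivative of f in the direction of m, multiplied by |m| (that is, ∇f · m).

-3

∂f/∂u = 0
∂f/∂v = -3
∂f/∂w = 0
∇f at (2, 2, -1) = (0, -3, 0)
∇f · m = (0)(-3) + (-3)(1) + (0)(-1) = -3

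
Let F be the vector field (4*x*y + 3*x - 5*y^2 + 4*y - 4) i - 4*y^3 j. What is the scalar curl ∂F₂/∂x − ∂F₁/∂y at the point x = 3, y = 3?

14

∂F₂/∂x = 0
∂F₁/∂y = 4*x - 10*y + 4
Scalar curl = -4*x + 10*y - 4
At (3, 3): 14.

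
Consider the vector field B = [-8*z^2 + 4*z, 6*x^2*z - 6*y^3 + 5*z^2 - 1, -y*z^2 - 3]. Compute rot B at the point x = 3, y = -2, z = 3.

(∇×B)₁ = ∂B₃/∂y − ∂B₂/∂z = -6*x^2 - z^2 - 10*z
(∇×B)₂ = ∂B₁/∂z − ∂B₃/∂x = -16*z + 4
(∇×B)₃ = ∂B₂/∂x − ∂B₁/∂y = 12*x*z
∇×B = (-6*x^2 - z^2 - 10*z, -16*z + 4, 12*x*z)
At (3, -2, 3): (-93, -44, 108).

(-93, -44, 108)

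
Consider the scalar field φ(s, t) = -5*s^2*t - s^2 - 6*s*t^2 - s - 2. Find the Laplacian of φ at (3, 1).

-48

∂²φ/∂s² = -2*(5*t + 1)
∂²φ/∂t² = -12*s
∇²φ = -12*s - 10*t - 2
At (3, 1): -48.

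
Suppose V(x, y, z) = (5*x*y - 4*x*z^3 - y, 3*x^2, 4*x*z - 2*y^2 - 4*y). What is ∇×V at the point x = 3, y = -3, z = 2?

(8, -152, 4)

(∇×V)₁ = ∂V₃/∂y − ∂V₂/∂z = -4*y - 4
(∇×V)₂ = ∂V₁/∂z − ∂V₃/∂x = -12*x*z^2 - 4*z
(∇×V)₃ = ∂V₂/∂x − ∂V₁/∂y = x + 1
∇×V = (-4*y - 4, -12*x*z^2 - 4*z, x + 1)
At (3, -3, 2): (8, -152, 4).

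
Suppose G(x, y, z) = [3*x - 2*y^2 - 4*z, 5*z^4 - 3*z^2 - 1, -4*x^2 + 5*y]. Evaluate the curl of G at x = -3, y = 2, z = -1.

(∇×G)₁ = ∂G₃/∂y − ∂G₂/∂z = -20*z^3 + 6*z + 5
(∇×G)₂ = ∂G₁/∂z − ∂G₃/∂x = 8*x - 4
(∇×G)₃ = ∂G₂/∂x − ∂G₁/∂y = 4*y
∇×G = (-20*z^3 + 6*z + 5, 8*x - 4, 4*y)
At (-3, 2, -1): (19, -28, 8).

(19, -28, 8)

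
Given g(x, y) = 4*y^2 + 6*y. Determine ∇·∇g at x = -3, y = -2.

8

∂²g/∂x² = 0
∂²g/∂y² = 8
∇²g = 8
At (-3, -2): 8.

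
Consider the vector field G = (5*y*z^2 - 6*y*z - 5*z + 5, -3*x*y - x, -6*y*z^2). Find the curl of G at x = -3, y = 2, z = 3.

(-54, 43, -34)

(∇×G)₁ = ∂G₃/∂y − ∂G₂/∂z = -6*z^2
(∇×G)₂ = ∂G₁/∂z − ∂G₃/∂x = 10*y*z - 6*y - 5
(∇×G)₃ = ∂G₂/∂x − ∂G₁/∂y = -3*y - 5*z^2 + 6*z - 1
∇×G = (-6*z^2, 10*y*z - 6*y - 5, -3*y - 5*z^2 + 6*z - 1)
At (-3, 2, 3): (-54, 43, -34).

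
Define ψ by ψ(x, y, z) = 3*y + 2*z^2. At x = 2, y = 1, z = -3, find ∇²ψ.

4

∂²ψ/∂x² = 0
∂²ψ/∂y² = 0
∂²ψ/∂z² = 4
∇²ψ = 4
At (2, 1, -3): 4.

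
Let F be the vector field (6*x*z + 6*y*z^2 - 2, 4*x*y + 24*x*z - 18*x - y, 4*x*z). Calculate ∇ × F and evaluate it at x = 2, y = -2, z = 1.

(-48, -16, -8)

(∇×F)₁ = ∂F₃/∂y − ∂F₂/∂z = -24*x
(∇×F)₂ = ∂F₁/∂z − ∂F₃/∂x = 6*x + 12*y*z - 4*z
(∇×F)₃ = ∂F₂/∂x − ∂F₁/∂y = 4*y - 6*z^2 + 24*z - 18
∇×F = (-24*x, 6*x + 12*y*z - 4*z, 4*y - 6*z^2 + 24*z - 18)
At (2, -2, 1): (-48, -16, -8).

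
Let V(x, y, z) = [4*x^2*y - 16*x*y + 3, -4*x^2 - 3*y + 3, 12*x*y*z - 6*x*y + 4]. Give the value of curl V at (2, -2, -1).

(-36, -36, 0)

(∇×V)₁ = ∂V₃/∂y − ∂V₂/∂z = 12*x*z - 6*x
(∇×V)₂ = ∂V₁/∂z − ∂V₃/∂x = -12*y*z + 6*y
(∇×V)₃ = ∂V₂/∂x − ∂V₁/∂y = -4*x^2 + 8*x
∇×V = (12*x*z - 6*x, -12*y*z + 6*y, -4*x^2 + 8*x)
At (2, -2, -1): (-36, -36, 0).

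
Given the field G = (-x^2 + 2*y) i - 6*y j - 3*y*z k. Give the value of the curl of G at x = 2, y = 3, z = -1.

(3, 0, -2)

(∇×G)₁ = ∂G₃/∂y − ∂G₂/∂z = -3*z
(∇×G)₂ = ∂G₁/∂z − ∂G₃/∂x = 0
(∇×G)₃ = ∂G₂/∂x − ∂G₁/∂y = -2
∇×G = (-3*z, 0, -2)
At (2, 3, -1): (3, 0, -2).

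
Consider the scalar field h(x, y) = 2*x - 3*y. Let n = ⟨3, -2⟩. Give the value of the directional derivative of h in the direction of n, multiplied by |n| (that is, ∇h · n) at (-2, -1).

∂h/∂x = 2
∂h/∂y = -3
∇h at (-2, -1) = (2, -3)
∇h · n = (2)(3) + (-3)(-2) = 12

12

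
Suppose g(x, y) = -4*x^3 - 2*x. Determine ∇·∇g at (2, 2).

-48

∂²g/∂x² = -24*x
∂²g/∂y² = 0
∇²g = -24*x
At (2, 2): -48.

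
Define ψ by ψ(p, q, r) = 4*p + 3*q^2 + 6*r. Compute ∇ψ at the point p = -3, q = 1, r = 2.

∂ψ/∂p = 4
∂ψ/∂q = 6*q
∂ψ/∂r = 6
∇ψ = (4, 6*q, 6)
At (-3, 1, 2): (4, 6, 6).

(4, 6, 6)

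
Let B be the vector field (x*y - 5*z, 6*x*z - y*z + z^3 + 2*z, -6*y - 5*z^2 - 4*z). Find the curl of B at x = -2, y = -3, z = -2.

(∇×B)₁ = ∂B₃/∂y − ∂B₂/∂z = -6*x + y - 3*z^2 - 8
(∇×B)₂ = ∂B₁/∂z − ∂B₃/∂x = -5
(∇×B)₃ = ∂B₂/∂x − ∂B₁/∂y = -x + 6*z
∇×B = (-6*x + y - 3*z^2 - 8, -5, -x + 6*z)
At (-2, -3, -2): (-11, -5, -10).

(-11, -5, -10)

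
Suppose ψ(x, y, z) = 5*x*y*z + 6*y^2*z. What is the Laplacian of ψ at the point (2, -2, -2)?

-24

∂²ψ/∂x² = 0
∂²ψ/∂y² = 12*z
∂²ψ/∂z² = 0
∇²ψ = 12*z
At (2, -2, -2): -24.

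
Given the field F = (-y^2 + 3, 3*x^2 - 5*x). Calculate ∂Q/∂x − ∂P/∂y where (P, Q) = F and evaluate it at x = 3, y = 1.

15

∂F₂/∂x = 6*x - 5
∂F₁/∂y = -2*y
Scalar curl = 6*x + 2*y - 5
At (3, 1): 15.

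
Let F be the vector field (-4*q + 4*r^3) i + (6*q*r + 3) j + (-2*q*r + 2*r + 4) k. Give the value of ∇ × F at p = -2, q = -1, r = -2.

(10, 48, 4)

(∇×F)₁ = ∂F₃/∂q − ∂F₂/∂r = -6*q - 2*r
(∇×F)₂ = ∂F₁/∂r − ∂F₃/∂p = 12*r^2
(∇×F)₃ = ∂F₂/∂p − ∂F₁/∂q = 4
∇×F = (-6*q - 2*r, 12*r^2, 4)
At (-2, -1, -2): (10, 48, 4).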